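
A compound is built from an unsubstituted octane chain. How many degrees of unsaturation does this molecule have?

0

Atom tally by fragment:
  CH3 → C:1 H:3
  CH2 → C:1 H:2
  CH2 → C:1 H:2
  CH2 → C:1 H:2
  CH2 → C:1 H:2
  CH2 → C:1 H:2
  CH2 → C:1 H:2
  CH3 → C:1 H:3
Element totals:
  C: 8
  H: 18
Molecular formula: C8H18.
DoU = (2C + 2 + N − H − X) / 2 = (2·8 + 2 + 0 − 18 − 0) / 2 = 0.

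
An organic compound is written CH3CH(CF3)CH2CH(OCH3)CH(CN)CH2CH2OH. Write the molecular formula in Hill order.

Element totals:
  C: 10
  H: 16
  F: 3
  N: 1
  O: 2

C10H16F3NO2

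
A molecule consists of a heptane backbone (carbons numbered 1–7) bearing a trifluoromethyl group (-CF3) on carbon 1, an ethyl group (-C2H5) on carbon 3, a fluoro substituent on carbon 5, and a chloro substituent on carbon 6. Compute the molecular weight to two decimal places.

Atom tally by fragment:
  F3CCH2 → C:2 H:2 F:3
  CH2 → C:1 H:2
  CH(C2H5) → C:3 H:6
  CH2 → C:1 H:2
  CH(F) → C:1 H:1 F:1
  CH(Cl) → C:1 H:1 Cl:1
  CH3 → C:1 H:3
Element totals:
  C: 10
  H: 17
  Cl: 1
  F: 4
Molecular formula: C10H17ClF4.
  M = 10(12.011) + 17(1.008) + 35.45 + 4(18.998)
    = 120.110 + 17.136 + 35.450 + 75.992 = 248.688

248.69 g/mol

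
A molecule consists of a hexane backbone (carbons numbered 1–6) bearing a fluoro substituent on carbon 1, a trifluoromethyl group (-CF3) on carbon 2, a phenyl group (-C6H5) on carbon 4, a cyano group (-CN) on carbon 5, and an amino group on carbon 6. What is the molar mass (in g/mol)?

Atom tally by fragment:
  FCH2 → C:1 H:2 F:1
  CH(CF3) → C:2 H:1 F:3
  CH2 → C:1 H:2
  CH(C6H5) → C:7 H:6
  CH(CN) → C:2 H:1 N:1
  CH2NH2 → C:1 H:4 N:1
Element totals:
  C: 14
  H: 16
  F: 4
  N: 2
Molecular formula: C14H16F4N2.
  M = 14(12.011) + 16(1.008) + 4(18.998) + 2(14.007)
    = 168.154 + 16.128 + 75.992 + 28.014 = 288.288

288.29 g/mol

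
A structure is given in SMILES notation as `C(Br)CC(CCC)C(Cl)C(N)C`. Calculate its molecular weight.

Atom tally by fragment:
  BrCH2 → C:1 H:2 Br:1
  CH2 → C:1 H:2
  CH(CH2CH2CH3) → C:4 H:8
  CH(Cl) → C:1 H:1 Cl:1
  CH(NH2) → C:1 H:3 N:1
  CH3 → C:1 H:3
Element totals:
  C: 9
  H: 19
  Br: 1
  Cl: 1
  N: 1
Molecular formula: C9H19BrClN.
  M = 9(12.011) + 19(1.008) + 79.904 + 35.45 + 14.007
    = 108.099 + 19.152 + 79.904 + 35.450 + 14.007 = 256.612

256.61 g/mol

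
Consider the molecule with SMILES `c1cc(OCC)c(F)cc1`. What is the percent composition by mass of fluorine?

13.55%

Atom tally by fragment:
  benzene ring core → C:6 H:6
  (− 2 ring H displaced by substituents)
  + OC2H5 → C:2 H:5 O:1
  + F → F:1
Element totals:
  C: 8
  H: 9
  F: 1
  O: 1
Molecular formula: C8H9FO.
Molar mass = 140.157 g/mol.
Mass from F: 1 × 18.998 = 18.998 g/mol.
%F = 18.998 / 140.157 × 100 = 13.55%.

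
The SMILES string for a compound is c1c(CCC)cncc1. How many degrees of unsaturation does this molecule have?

Atom tally by fragment:
  pyridine ring core → C:5 H:5 N:1
  (− 1 ring H displaced by substituents)
  + CH2CH2CH3 → C:3 H:7
Element totals:
  C: 8
  H: 11
  N: 1
Molecular formula: C8H11N.
DoU = (2C + 2 + N − H − X) / 2 = (2·8 + 2 + 1 − 11 − 0) / 2 = 4.

4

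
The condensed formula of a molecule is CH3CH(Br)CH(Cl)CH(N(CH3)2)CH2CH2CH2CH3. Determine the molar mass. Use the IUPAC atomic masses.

270.64 g/mol

Element totals:
  C: 10
  H: 21
  Br: 1
  Cl: 1
  N: 1
Molecular formula: C10H21BrClN.
  M = 10(12.011) + 21(1.008) + 79.904 + 35.45 + 14.007
    = 120.110 + 21.168 + 79.904 + 35.450 + 14.007 = 270.639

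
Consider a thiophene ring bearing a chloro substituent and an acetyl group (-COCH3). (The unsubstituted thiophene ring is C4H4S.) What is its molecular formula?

Atom tally by fragment:
  thiophene ring core → C:4 H:4 S:1
  (− 2 ring H displaced by substituents)
  + Cl → Cl:1
  + COCH3 → C:2 H:3 O:1
Element totals:
  C: 6
  H: 5
  Cl: 1
  O: 1
  S: 1

C6H5ClOS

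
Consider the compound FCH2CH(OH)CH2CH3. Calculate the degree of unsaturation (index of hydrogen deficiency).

Atom tally by fragment:
  FCH2 → C:1 H:2 F:1
  CH(OH) → C:1 H:2 O:1
  CH2 → C:1 H:2
  CH3 → C:1 H:3
Element totals:
  C: 4
  H: 9
  F: 1
  O: 1
Molecular formula: C4H9FO.
DoU = (2C + 2 + N − H − X) / 2 = (2·4 + 2 + 0 − 9 − 1) / 2 = 0.

0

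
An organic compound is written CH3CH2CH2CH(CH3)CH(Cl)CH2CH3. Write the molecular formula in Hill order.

Element totals:
  C: 8
  H: 17
  Cl: 1

C8H17Cl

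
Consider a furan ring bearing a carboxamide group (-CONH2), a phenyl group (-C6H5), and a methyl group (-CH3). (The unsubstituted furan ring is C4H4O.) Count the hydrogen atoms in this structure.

Atom tally by fragment:
  furan ring core → C:4 H:4 O:1
  (− 3 ring H displaced by substituents)
  + CONH2 → C:1 H:2 O:1 N:1
  + C6H5 → C:6 H:5
  + CH3 → C:1 H:3
Element totals:
  C: 12
  H: 11
  N: 1
  O: 2

11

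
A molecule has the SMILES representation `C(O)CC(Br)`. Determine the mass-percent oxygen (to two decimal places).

11.51%

Atom tally by fragment:
  HOCH2 → C:1 H:3 O:1
  CH2 → C:1 H:2
  CH2Br → C:1 H:2 Br:1
Element totals:
  C: 3
  H: 7
  Br: 1
  O: 1
Molecular formula: C3H7BrO.
Molar mass = 138.992 g/mol.
Mass from O: 1 × 15.999 = 15.999 g/mol.
%O = 15.999 / 138.992 × 100 = 11.51%.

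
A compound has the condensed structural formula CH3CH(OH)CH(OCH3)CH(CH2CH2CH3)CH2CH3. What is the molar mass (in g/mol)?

174.28 g/mol

Element totals:
  C: 10
  H: 22
  O: 2
Molecular formula: C10H22O2.
  M = 10(12.011) + 22(1.008) + 2(15.999)
    = 120.110 + 22.176 + 31.998 = 174.284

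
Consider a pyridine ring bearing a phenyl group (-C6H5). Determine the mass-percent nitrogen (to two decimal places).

Atom tally by fragment:
  pyridine ring core → C:5 H:5 N:1
  (− 1 ring H displaced by substituents)
  + C6H5 → C:6 H:5
Element totals:
  C: 11
  H: 9
  N: 1
Molecular formula: C11H9N.
Molar mass = 155.200 g/mol.
Mass from N: 1 × 14.007 = 14.007 g/mol.
%N = 14.007 / 155.200 × 100 = 9.03%.

9.03%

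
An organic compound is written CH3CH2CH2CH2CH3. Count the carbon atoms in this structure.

Element totals:
  C: 5
  H: 12

5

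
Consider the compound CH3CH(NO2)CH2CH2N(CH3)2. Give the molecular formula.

C6H14N2O2

Element totals:
  C: 6
  H: 14
  N: 2
  O: 2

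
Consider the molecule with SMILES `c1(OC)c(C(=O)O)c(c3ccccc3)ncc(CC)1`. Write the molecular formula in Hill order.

C15H15NO3

Atom tally by fragment:
  pyridine ring core → C:5 H:5 N:1
  (− 4 ring H displaced by substituents)
  + OCH3 → C:1 H:3 O:1
  + COOH → C:1 H:1 O:2
  + C6H5 → C:6 H:5
  + C2H5 → C:2 H:5
Element totals:
  C: 15
  H: 15
  N: 1
  O: 3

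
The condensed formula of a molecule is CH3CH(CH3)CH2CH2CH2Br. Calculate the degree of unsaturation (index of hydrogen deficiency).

Element totals:
  C: 6
  H: 13
  Br: 1
Molecular formula: C6H13Br.
DoU = (2C + 2 + N − H − X) / 2 = (2·6 + 2 + 0 − 13 − 1) / 2 = 0.

0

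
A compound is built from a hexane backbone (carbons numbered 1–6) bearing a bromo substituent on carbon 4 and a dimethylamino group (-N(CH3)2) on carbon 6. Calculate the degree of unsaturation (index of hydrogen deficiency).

Atom tally by fragment:
  CH3 → C:1 H:3
  CH2 → C:1 H:2
  CH2 → C:1 H:2
  CH(Br) → C:1 H:1 Br:1
  CH2 → C:1 H:2
  CH2N(CH3)2 → C:3 H:8 N:1
Element totals:
  C: 8
  H: 18
  Br: 1
  N: 1
Molecular formula: C8H18BrN.
DoU = (2C + 2 + N − H − X) / 2 = (2·8 + 2 + 1 − 18 − 1) / 2 = 0.

0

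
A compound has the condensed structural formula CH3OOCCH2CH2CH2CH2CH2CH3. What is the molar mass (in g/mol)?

Element totals:
  C: 8
  H: 16
  O: 2
Molecular formula: C8H16O2.
  M = 8(12.011) + 16(1.008) + 2(15.999)
    = 96.088 + 16.128 + 31.998 = 144.214

144.21 g/mol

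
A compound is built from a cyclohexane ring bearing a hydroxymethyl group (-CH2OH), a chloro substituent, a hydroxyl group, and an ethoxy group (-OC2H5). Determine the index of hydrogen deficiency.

Atom tally by fragment:
  cyclohexane ring core → C:6 H:12
  (− 4 ring H displaced by substituents)
  + CH2OH → C:1 H:3 O:1
  + Cl → Cl:1
  + OH → O:1 H:1
  + OC2H5 → C:2 H:5 O:1
Element totals:
  C: 9
  H: 17
  Cl: 1
  O: 3
Molecular formula: C9H17ClO3.
DoU = (2C + 2 + N − H − X) / 2 = (2·9 + 2 + 0 − 17 − 1) / 2 = 1.

1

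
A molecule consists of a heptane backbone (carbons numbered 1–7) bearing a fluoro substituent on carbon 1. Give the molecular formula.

Atom tally by fragment:
  FCH2 → C:1 H:2 F:1
  CH2 → C:1 H:2
  CH2 → C:1 H:2
  CH2 → C:1 H:2
  CH2 → C:1 H:2
  CH2 → C:1 H:2
  CH3 → C:1 H:3
Element totals:
  C: 7
  H: 15
  F: 1

C7H15F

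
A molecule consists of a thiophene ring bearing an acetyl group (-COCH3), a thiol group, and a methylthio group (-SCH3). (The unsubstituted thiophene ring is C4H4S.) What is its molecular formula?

Atom tally by fragment:
  thiophene ring core → C:4 H:4 S:1
  (− 3 ring H displaced by substituents)
  + COCH3 → C:2 H:3 O:1
  + SH → S:1 H:1
  + SCH3 → C:1 H:3 S:1
Element totals:
  C: 7
  H: 8
  O: 1
  S: 3

C7H8OS3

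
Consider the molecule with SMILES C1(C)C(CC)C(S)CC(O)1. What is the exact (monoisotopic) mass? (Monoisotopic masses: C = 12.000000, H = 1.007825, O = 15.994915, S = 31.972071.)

Atom tally by fragment:
  cyclopentane ring core → C:5 H:10
  (− 4 ring H displaced by substituents)
  + CH3 → C:1 H:3
  + C2H5 → C:2 H:5
  + SH → S:1 H:1
  + OH → O:1 H:1
Element totals:
  C: 8
  H: 16
  O: 1
  S: 1
Molecular formula: C8H16OS.
  M = 8(12.0) + 16(1.007825) + 15.994915 + 31.972071
    = 96.000000 + 16.125200 + 15.994915 + 31.972071 = 160.092186

160.0922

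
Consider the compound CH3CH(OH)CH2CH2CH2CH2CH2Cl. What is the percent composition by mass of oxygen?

Element totals:
  C: 7
  H: 15
  Cl: 1
  O: 1
Molecular formula: C7H15ClO.
Molar mass = 150.646 g/mol.
Mass from O: 1 × 15.999 = 15.999 g/mol.
%O = 15.999 / 150.646 × 100 = 10.62%.

10.62%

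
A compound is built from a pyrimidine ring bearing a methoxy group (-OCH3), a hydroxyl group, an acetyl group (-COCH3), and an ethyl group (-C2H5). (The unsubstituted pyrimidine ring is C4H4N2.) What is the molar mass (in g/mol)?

Atom tally by fragment:
  pyrimidine ring core → C:4 H:4 N:2
  (− 4 ring H displaced by substituents)
  + OCH3 → C:1 H:3 O:1
  + OH → O:1 H:1
  + COCH3 → C:2 H:3 O:1
  + C2H5 → C:2 H:5
Element totals:
  C: 9
  H: 12
  N: 2
  O: 3
Molecular formula: C9H12N2O3.
  M = 9(12.011) + 12(1.008) + 2(14.007) + 3(15.999)
    = 108.099 + 12.096 + 28.014 + 47.997 = 196.206

196.21 g/mol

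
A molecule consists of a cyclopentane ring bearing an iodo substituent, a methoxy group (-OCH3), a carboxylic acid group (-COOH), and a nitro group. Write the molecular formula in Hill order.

C7H10INO5

Atom tally by fragment:
  cyclopentane ring core → C:5 H:10
  (− 4 ring H displaced by substituents)
  + I → I:1
  + OCH3 → C:1 H:3 O:1
  + COOH → C:1 H:1 O:2
  + NO2 → N:1 O:2
Element totals:
  C: 7
  H: 10
  I: 1
  N: 1
  O: 5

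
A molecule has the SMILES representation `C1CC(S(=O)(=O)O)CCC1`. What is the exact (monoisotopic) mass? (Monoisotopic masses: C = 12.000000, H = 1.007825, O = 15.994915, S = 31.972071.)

164.0507

Atom tally by fragment:
  cyclohexane ring core → C:6 H:12
  (− 1 ring H displaced by substituents)
  + SO3H → S:1 O:3 H:1
Element totals:
  C: 6
  H: 12
  O: 3
  S: 1
Molecular formula: C6H12O3S.
  M = 6(12.0) + 12(1.007825) + 3(15.994915) + 31.972071
    = 72.000000 + 12.093900 + 47.984745 + 31.972071 = 164.050716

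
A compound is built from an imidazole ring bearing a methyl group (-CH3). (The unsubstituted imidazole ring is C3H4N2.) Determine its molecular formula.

Atom tally by fragment:
  imidazole ring core → C:3 H:4 N:2
  (− 1 ring H displaced by substituents)
  + CH3 → C:1 H:3
Element totals:
  C: 4
  H: 6
  N: 2

C4H6N2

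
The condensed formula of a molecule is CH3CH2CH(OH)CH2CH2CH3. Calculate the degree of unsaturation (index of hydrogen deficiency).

Element totals:
  C: 6
  H: 14
  O: 1
Molecular formula: C6H14O.
DoU = (2C + 2 + N − H − X) / 2 = (2·6 + 2 + 0 − 14 − 0) / 2 = 0.

0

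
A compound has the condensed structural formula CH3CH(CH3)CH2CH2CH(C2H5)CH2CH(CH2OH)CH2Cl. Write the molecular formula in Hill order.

Element totals:
  C: 12
  H: 25
  Cl: 1
  O: 1

C12H25ClO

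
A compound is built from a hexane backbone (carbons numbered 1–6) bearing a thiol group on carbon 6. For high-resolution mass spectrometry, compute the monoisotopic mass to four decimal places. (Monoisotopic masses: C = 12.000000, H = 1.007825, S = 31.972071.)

118.0816

Atom tally by fragment:
  CH3 → C:1 H:3
  CH2 → C:1 H:2
  CH2 → C:1 H:2
  CH2 → C:1 H:2
  CH2 → C:1 H:2
  CH2SH → C:1 H:3 S:1
Element totals:
  C: 6
  H: 14
  S: 1
Molecular formula: C6H14S.
  M = 6(12.0) + 14(1.007825) + 31.972071
    = 72.000000 + 14.109550 + 31.972071 = 118.081621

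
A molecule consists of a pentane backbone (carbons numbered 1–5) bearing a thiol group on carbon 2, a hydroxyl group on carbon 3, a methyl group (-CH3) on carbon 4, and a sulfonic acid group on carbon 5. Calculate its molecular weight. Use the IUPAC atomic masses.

214.29 g/mol

Atom tally by fragment:
  CH3 → C:1 H:3
  CH(SH) → C:1 H:2 S:1
  CH(OH) → C:1 H:2 O:1
  CH(CH3) → C:2 H:4
  CH2SO3H → C:1 H:3 S:1 O:3
Element totals:
  C: 6
  H: 14
  O: 4
  S: 2
Molecular formula: C6H14O4S2.
  M = 6(12.011) + 14(1.008) + 4(15.999) + 2(32.06)
    = 72.066 + 14.112 + 63.996 + 64.120 = 214.294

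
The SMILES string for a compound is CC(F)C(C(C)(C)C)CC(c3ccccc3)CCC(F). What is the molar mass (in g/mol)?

282.42 g/mol

Atom tally by fragment:
  CH3 → C:1 H:3
  CH(F) → C:1 H:1 F:1
  CH(C(CH3)3) → C:5 H:10
  CH2 → C:1 H:2
  CH(C6H5) → C:7 H:6
  CH2 → C:1 H:2
  CH2 → C:1 H:2
  CH2F → C:1 H:2 F:1
Element totals:
  C: 18
  H: 28
  F: 2
Molecular formula: C18H28F2.
  M = 18(12.011) + 28(1.008) + 2(18.998)
    = 216.198 + 28.224 + 37.996 = 282.418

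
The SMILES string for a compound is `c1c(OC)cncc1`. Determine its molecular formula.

C6H7NO

Atom tally by fragment:
  pyridine ring core → C:5 H:5 N:1
  (− 1 ring H displaced by substituents)
  + OCH3 → C:1 H:3 O:1
Element totals:
  C: 6
  H: 7
  N: 1
  O: 1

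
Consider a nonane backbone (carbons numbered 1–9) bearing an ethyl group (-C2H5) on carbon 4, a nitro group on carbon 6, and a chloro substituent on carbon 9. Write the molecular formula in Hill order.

Atom tally by fragment:
  CH3 → C:1 H:3
  CH2 → C:1 H:2
  CH2 → C:1 H:2
  CH(C2H5) → C:3 H:6
  CH2 → C:1 H:2
  CH(NO2) → C:1 H:1 N:1 O:2
  CH2 → C:1 H:2
  CH2 → C:1 H:2
  CH2Cl → C:1 H:2 Cl:1
Element totals:
  C: 11
  H: 22
  Cl: 1
  N: 1
  O: 2

C11H22ClNO2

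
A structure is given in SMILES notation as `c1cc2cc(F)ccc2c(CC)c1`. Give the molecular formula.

Atom tally by fragment:
  naphthalene ring system core → C:10 H:8
  (− 2 ring H displaced by substituents)
  + F → F:1
  + C2H5 → C:2 H:5
Element totals:
  C: 12
  H: 11
  F: 1

C12H11F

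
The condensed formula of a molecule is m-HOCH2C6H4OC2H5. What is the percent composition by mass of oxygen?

Element totals:
  C: 9
  H: 12
  O: 2
Molecular formula: C9H12O2.
Molar mass = 152.193 g/mol.
Mass from O: 2 × 15.999 = 31.998 g/mol.
%O = 31.998 / 152.193 × 100 = 21.02%.

21.02%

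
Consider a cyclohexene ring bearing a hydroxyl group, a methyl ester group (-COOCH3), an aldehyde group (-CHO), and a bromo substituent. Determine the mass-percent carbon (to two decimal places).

Atom tally by fragment:
  cyclohexene ring core → C:6 H:10
  (− 4 ring H displaced by substituents)
  + OH → O:1 H:1
  + COOCH3 → C:2 H:3 O:2
  + CHO → C:1 H:1 O:1
  + Br → Br:1
Element totals:
  C: 9
  H: 11
  Br: 1
  O: 4
Molecular formula: C9H11BrO4.
Molar mass = 263.087 g/mol.
Mass from C: 9 × 12.011 = 108.099 g/mol.
%C = 108.099 / 263.087 × 100 = 41.09%.

41.09%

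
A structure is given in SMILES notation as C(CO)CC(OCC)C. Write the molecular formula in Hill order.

Atom tally by fragment:
  HOCH2CH2 → C:2 H:5 O:1
  CH2 → C:1 H:2
  CH(OC2H5) → C:3 H:6 O:1
  CH3 → C:1 H:3
Element totals:
  C: 7
  H: 16
  O: 2

C7H16O2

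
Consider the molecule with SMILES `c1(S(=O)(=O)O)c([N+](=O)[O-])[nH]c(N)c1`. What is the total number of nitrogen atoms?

3

Atom tally by fragment:
  pyrrole ring core → C:4 H:5 N:1
  (− 3 ring H displaced by substituents)
  + SO3H → S:1 O:3 H:1
  + NO2 → N:1 O:2
  + NH2 → N:1 H:2
Element totals:
  C: 4
  H: 5
  N: 3
  O: 5
  S: 1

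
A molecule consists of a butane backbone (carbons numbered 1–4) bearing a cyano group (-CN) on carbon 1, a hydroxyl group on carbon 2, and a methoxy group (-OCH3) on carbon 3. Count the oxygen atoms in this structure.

Atom tally by fragment:
  NCCH2 → C:2 H:2 N:1
  CH(OH) → C:1 H:2 O:1
  CH(OCH3) → C:2 H:4 O:1
  CH3 → C:1 H:3
Element totals:
  C: 6
  H: 11
  N: 1
  O: 2

2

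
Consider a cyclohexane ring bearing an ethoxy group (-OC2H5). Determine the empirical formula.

C8H16O

Atom tally by fragment:
  cyclohexane ring core → C:6 H:12
  (− 1 ring H displaced by substituents)
  + OC2H5 → C:2 H:5 O:1
Element totals:
  C: 8
  H: 16
  O: 1
Molecular formula: C8H16O.
gcd of subscripts (8, 16, 1) = 1, so the empirical formula equals the molecular formula.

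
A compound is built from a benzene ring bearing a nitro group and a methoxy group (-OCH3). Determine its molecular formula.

Atom tally by fragment:
  benzene ring core → C:6 H:6
  (− 2 ring H displaced by substituents)
  + NO2 → N:1 O:2
  + OCH3 → C:1 H:3 O:1
Element totals:
  C: 7
  H: 7
  N: 1
  O: 3

C7H7NO3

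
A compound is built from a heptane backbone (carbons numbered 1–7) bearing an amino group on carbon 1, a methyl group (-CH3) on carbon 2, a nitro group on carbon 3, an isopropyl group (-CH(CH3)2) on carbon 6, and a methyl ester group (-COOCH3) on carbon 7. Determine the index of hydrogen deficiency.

2

Atom tally by fragment:
  H2NCH2 → C:1 H:4 N:1
  CH(CH3) → C:2 H:4
  CH(NO2) → C:1 H:1 N:1 O:2
  CH2 → C:1 H:2
  CH2 → C:1 H:2
  CH(CH(CH3)2) → C:4 H:8
  CH2COOCH3 → C:3 H:5 O:2
Element totals:
  C: 13
  H: 26
  N: 2
  O: 4
Molecular formula: C13H26N2O4.
DoU = (2C + 2 + N − H − X) / 2 = (2·13 + 2 + 2 − 26 − 0) / 2 = 2.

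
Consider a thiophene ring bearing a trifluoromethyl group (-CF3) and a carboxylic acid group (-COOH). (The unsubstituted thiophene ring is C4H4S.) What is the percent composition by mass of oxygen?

Atom tally by fragment:
  thiophene ring core → C:4 H:4 S:1
  (− 2 ring H displaced by substituents)
  + CF3 → C:1 F:3
  + COOH → C:1 H:1 O:2
Element totals:
  C: 6
  H: 3
  F: 3
  O: 2
  S: 1
Molecular formula: C6H3F3O2S.
Molar mass = 196.142 g/mol.
Mass from O: 2 × 15.999 = 31.998 g/mol.
%O = 31.998 / 196.142 × 100 = 16.31%.

16.31%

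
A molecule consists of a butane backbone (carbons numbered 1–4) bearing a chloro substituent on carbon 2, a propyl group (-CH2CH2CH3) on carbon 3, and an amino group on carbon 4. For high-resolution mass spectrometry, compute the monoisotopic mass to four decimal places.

Atom tally by fragment:
  CH3 → C:1 H:3
  CH(Cl) → C:1 H:1 Cl:1
  CH(CH2CH2CH3) → C:4 H:8
  CH2NH2 → C:1 H:4 N:1
Element totals:
  C: 7
  H: 16
  Cl: 1
  N: 1
Molecular formula: C7H16ClN.
  M = 7(12.0) + 16(1.007825) + 34.968853 + 14.003074
    = 84.000000 + 16.125200 + 34.968853 + 14.003074 = 149.097127

149.0971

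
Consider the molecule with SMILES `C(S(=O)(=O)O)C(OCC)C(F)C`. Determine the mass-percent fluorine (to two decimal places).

Atom tally by fragment:
  HO3SCH2 → C:1 H:3 S:1 O:3
  CH(OC2H5) → C:3 H:6 O:1
  CH(F) → C:1 H:1 F:1
  CH3 → C:1 H:3
Element totals:
  C: 6
  H: 13
  F: 1
  O: 4
  S: 1
Molecular formula: C6H13FO4S.
Molar mass = 200.224 g/mol.
Mass from F: 1 × 18.998 = 18.998 g/mol.
%F = 18.998 / 200.224 × 100 = 9.49%.

9.49%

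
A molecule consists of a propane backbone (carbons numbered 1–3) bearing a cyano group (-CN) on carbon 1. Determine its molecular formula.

C4H7N

Atom tally by fragment:
  NCCH2 → C:2 H:2 N:1
  CH2 → C:1 H:2
  CH3 → C:1 H:3
Element totals:
  C: 4
  H: 7
  N: 1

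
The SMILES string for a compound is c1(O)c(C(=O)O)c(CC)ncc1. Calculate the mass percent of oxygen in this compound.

28.71%

Atom tally by fragment:
  pyridine ring core → C:5 H:5 N:1
  (− 3 ring H displaced by substituents)
  + OH → O:1 H:1
  + COOH → C:1 H:1 O:2
  + C2H5 → C:2 H:5
Element totals:
  C: 8
  H: 9
  N: 1
  O: 3
Molecular formula: C8H9NO3.
Molar mass = 167.164 g/mol.
Mass from O: 3 × 15.999 = 47.997 g/mol.
%O = 47.997 / 167.164 × 100 = 28.71%.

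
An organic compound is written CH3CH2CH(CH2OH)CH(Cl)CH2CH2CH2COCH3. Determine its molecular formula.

Atom tally by fragment:
  CH3 → C:1 H:3
  CH2 → C:1 H:2
  CH(CH2OH) → C:2 H:4 O:1
  CH(Cl) → C:1 H:1 Cl:1
  CH2 → C:1 H:2
  CH2 → C:1 H:2
  CH2COCH3 → C:3 H:5 O:1
Element totals:
  C: 10
  H: 19
  Cl: 1
  O: 2

C10H19ClO2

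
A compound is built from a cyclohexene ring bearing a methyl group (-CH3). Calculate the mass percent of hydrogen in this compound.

Atom tally by fragment:
  cyclohexene ring core → C:6 H:10
  (− 1 ring H displaced by substituents)
  + CH3 → C:1 H:3
Element totals:
  C: 7
  H: 12
Molecular formula: C7H12.
Molar mass = 96.173 g/mol.
Mass from H: 12 × 1.008 = 12.096 g/mol.
%H = 12.096 / 96.173 × 100 = 12.58%.

12.58%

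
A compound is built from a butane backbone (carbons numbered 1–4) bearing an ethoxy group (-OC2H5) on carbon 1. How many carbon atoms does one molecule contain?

Atom tally by fragment:
  C2H5OCH2 → C:3 H:7 O:1
  CH2 → C:1 H:2
  CH2 → C:1 H:2
  CH3 → C:1 H:3
Element totals:
  C: 6
  H: 14
  O: 1

6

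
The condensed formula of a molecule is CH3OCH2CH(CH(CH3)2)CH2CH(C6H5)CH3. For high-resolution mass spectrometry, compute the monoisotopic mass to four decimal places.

220.1827

Atom tally by fragment:
  CH3OCH2 → C:2 H:5 O:1
  CH(CH(CH3)2) → C:4 H:8
  CH2 → C:1 H:2
  CH(C6H5) → C:7 H:6
  CH3 → C:1 H:3
Element totals:
  C: 15
  H: 24
  O: 1
Molecular formula: C15H24O.
  M = 15(12.0) + 24(1.007825) + 15.994915
    = 180.000000 + 24.187800 + 15.994915 = 220.182715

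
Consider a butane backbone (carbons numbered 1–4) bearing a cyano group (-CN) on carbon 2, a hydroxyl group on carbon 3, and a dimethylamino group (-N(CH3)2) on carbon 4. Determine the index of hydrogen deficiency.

Atom tally by fragment:
  CH3 → C:1 H:3
  CH(CN) → C:2 H:1 N:1
  CH(OH) → C:1 H:2 O:1
  CH2N(CH3)2 → C:3 H:8 N:1
Element totals:
  C: 7
  H: 14
  N: 2
  O: 1
Molecular formula: C7H14N2O.
DoU = (2C + 2 + N − H − X) / 2 = (2·7 + 2 + 2 − 14 − 0) / 2 = 2.

2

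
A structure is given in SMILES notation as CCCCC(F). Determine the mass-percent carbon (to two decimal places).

66.62%

Atom tally by fragment:
  CH3 → C:1 H:3
  CH2 → C:1 H:2
  CH2 → C:1 H:2
  CH2 → C:1 H:2
  CH2F → C:1 H:2 F:1
Element totals:
  C: 5
  H: 11
  F: 1
Molecular formula: C5H11F.
Molar mass = 90.141 g/mol.
Mass from C: 5 × 12.011 = 60.055 g/mol.
%C = 60.055 / 90.141 × 100 = 66.62%.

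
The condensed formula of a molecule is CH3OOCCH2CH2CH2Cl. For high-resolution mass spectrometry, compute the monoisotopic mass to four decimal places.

136.0291

Atom tally by fragment:
  CH3OOCCH2 → C:3 H:5 O:2
  CH2 → C:1 H:2
  CH2Cl → C:1 H:2 Cl:1
Element totals:
  C: 5
  H: 9
  Cl: 1
  O: 2
Molecular formula: C5H9ClO2.
  M = 5(12.0) + 9(1.007825) + 34.968853 + 2(15.994915)
    = 60.000000 + 9.070425 + 34.968853 + 31.989830 = 136.029108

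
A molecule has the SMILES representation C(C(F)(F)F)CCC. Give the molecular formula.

C5H9F3

Atom tally by fragment:
  F3CCH2 → C:2 H:2 F:3
  CH2 → C:1 H:2
  CH2 → C:1 H:2
  CH3 → C:1 H:3
Element totals:
  C: 5
  H: 9
  F: 3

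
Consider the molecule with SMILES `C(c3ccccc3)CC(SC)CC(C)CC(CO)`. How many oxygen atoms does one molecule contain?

Atom tally by fragment:
  C6H5CH2 → C:7 H:7
  CH2 → C:1 H:2
  CH(SCH3) → C:2 H:4 S:1
  CH2 → C:1 H:2
  CH(CH3) → C:2 H:4
  CH2 → C:1 H:2
  CH2CH2OH → C:2 H:5 O:1
Element totals:
  C: 16
  H: 26
  O: 1
  S: 1

1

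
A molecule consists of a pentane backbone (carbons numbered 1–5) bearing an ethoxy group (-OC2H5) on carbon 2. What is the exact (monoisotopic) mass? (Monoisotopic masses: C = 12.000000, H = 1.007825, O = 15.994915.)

Atom tally by fragment:
  CH3 → C:1 H:3
  CH(OC2H5) → C:3 H:6 O:1
  CH2 → C:1 H:2
  CH2 → C:1 H:2
  CH3 → C:1 H:3
Element totals:
  C: 7
  H: 16
  O: 1
Molecular formula: C7H16O.
  M = 7(12.0) + 16(1.007825) + 15.994915
    = 84.000000 + 16.125200 + 15.994915 = 116.120115

116.1201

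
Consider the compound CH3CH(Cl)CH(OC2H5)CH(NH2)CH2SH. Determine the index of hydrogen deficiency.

0

Atom tally by fragment:
  CH3 → C:1 H:3
  CH(Cl) → C:1 H:1 Cl:1
  CH(OC2H5) → C:3 H:6 O:1
  CH(NH2) → C:1 H:3 N:1
  CH2SH → C:1 H:3 S:1
Element totals:
  C: 7
  H: 16
  Cl: 1
  N: 1
  O: 1
  S: 1
Molecular formula: C7H16ClNOS.
DoU = (2C + 2 + N − H − X) / 2 = (2·7 + 2 + 1 − 16 − 1) / 2 = 0.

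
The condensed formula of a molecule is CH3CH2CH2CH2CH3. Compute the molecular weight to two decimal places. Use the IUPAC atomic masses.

72.15 g/mol

Atom tally by fragment:
  CH3 → C:1 H:3
  CH2 → C:1 H:2
  CH2 → C:1 H:2
  CH2 → C:1 H:2
  CH3 → C:1 H:3
Element totals:
  C: 5
  H: 12
Molecular formula: C5H12.
  M = 5(12.011) + 12(1.008)
    = 60.055 + 12.096 = 72.151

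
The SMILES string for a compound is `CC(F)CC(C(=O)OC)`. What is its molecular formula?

Atom tally by fragment:
  CH3 → C:1 H:3
  CH(F) → C:1 H:1 F:1
  CH2 → C:1 H:2
  CH2COOCH3 → C:3 H:5 O:2
Element totals:
  C: 6
  H: 11
  F: 1
  O: 2

C6H11FO2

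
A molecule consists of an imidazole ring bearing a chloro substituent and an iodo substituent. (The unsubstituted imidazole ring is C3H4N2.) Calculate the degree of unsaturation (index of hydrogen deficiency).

Atom tally by fragment:
  imidazole ring core → C:3 H:4 N:2
  (− 2 ring H displaced by substituents)
  + Cl → Cl:1
  + I → I:1
Element totals:
  C: 3
  H: 2
  Cl: 1
  I: 1
  N: 2
Molecular formula: C3H2ClIN2.
DoU = (2C + 2 + N − H − X) / 2 = (2·3 + 2 + 2 − 2 − 2) / 2 = 3.

3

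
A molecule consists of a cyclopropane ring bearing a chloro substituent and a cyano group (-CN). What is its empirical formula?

Atom tally by fragment:
  cyclopropane ring core → C:3 H:6
  (− 2 ring H displaced by substituents)
  + Cl → Cl:1
  + CN → C:1 N:1
Element totals:
  C: 4
  H: 4
  Cl: 1
  N: 1
Molecular formula: C4H4ClN.
gcd of subscripts (4, 1, 4, 1) = 1, so the empirical formula equals the molecular formula.

C4H4ClN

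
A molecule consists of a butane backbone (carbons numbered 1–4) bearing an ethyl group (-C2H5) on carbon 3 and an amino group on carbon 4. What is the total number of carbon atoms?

6

Atom tally by fragment:
  CH3 → C:1 H:3
  CH2 → C:1 H:2
  CH(C2H5) → C:3 H:6
  CH2NH2 → C:1 H:4 N:1
Element totals:
  C: 6
  H: 15
  N: 1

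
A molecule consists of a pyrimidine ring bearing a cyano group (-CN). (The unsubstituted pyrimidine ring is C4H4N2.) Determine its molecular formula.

Atom tally by fragment:
  pyrimidine ring core → C:4 H:4 N:2
  (− 1 ring H displaced by substituents)
  + CN → C:1 N:1
Element totals:
  C: 5
  H: 3
  N: 3

C5H3N3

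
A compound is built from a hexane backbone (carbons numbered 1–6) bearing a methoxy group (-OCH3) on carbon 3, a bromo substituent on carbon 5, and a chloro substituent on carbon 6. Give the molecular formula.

Atom tally by fragment:
  CH3 → C:1 H:3
  CH2 → C:1 H:2
  CH(OCH3) → C:2 H:4 O:1
  CH2 → C:1 H:2
  CH(Br) → C:1 H:1 Br:1
  CH2Cl → C:1 H:2 Cl:1
Element totals:
  C: 7
  H: 14
  Br: 1
  Cl: 1
  O: 1

C7H14BrClO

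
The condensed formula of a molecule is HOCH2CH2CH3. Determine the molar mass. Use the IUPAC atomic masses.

60.10 g/mol

Atom tally by fragment:
  HOCH2CH2 → C:2 H:5 O:1
  CH3 → C:1 H:3
Element totals:
  C: 3
  H: 8
  O: 1
Molecular formula: C3H8O.
  M = 3(12.011) + 8(1.008) + 15.999
    = 36.033 + 8.064 + 15.999 = 60.096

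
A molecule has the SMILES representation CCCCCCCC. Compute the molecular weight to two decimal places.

Atom tally by fragment:
  CH3 → C:1 H:3
  CH2 → C:1 H:2
  CH2 → C:1 H:2
  CH2 → C:1 H:2
  CH2 → C:1 H:2
  CH2 → C:1 H:2
  CH2 → C:1 H:2
  CH3 → C:1 H:3
Element totals:
  C: 8
  H: 18
Molecular formula: C8H18.
  M = 8(12.011) + 18(1.008)
    = 96.088 + 18.144 = 114.232

114.23 g/mol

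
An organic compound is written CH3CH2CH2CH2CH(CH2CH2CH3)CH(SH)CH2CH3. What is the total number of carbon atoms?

11

Atom tally by fragment:
  CH3 → C:1 H:3
  CH2 → C:1 H:2
  CH2 → C:1 H:2
  CH2 → C:1 H:2
  CH(CH2CH2CH3) → C:4 H:8
  CH(SH) → C:1 H:2 S:1
  CH2 → C:1 H:2
  CH3 → C:1 H:3
Element totals:
  C: 11
  H: 24
  S: 1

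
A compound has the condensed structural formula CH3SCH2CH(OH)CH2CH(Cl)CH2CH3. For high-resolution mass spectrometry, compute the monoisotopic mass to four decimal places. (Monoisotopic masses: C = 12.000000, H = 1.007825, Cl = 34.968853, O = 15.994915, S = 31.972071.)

Atom tally by fragment:
  CH3SCH2 → C:2 H:5 S:1
  CH(OH) → C:1 H:2 O:1
  CH2 → C:1 H:2
  CH(Cl) → C:1 H:1 Cl:1
  CH2 → C:1 H:2
  CH3 → C:1 H:3
Element totals:
  C: 7
  H: 15
  Cl: 1
  O: 1
  S: 1
Molecular formula: C7H15ClOS.
  M = 7(12.0) + 15(1.007825) + 34.968853 + 15.994915 + 31.972071
    = 84.000000 + 15.117375 + 34.968853 + 15.994915 + 31.972071 = 182.053214

182.0532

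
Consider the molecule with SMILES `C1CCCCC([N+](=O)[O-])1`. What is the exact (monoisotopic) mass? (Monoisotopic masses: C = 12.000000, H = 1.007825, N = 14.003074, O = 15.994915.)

Atom tally by fragment:
  cyclohexane ring core → C:6 H:12
  (− 1 ring H displaced by substituents)
  + NO2 → N:1 O:2
Element totals:
  C: 6
  H: 11
  N: 1
  O: 2
Molecular formula: C6H11NO2.
  M = 6(12.0) + 11(1.007825) + 14.003074 + 2(15.994915)
    = 72.000000 + 11.086075 + 14.003074 + 31.989830 = 129.078979

129.0790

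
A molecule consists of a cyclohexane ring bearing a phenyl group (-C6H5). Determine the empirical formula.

C3H4

Atom tally by fragment:
  cyclohexane ring core → C:6 H:12
  (− 1 ring H displaced by substituents)
  + C6H5 → C:6 H:5
Element totals:
  C: 12
  H: 16
Molecular formula: C12H16.
gcd of subscripts = 4; dividing each by 4:
  C: 12/4 = 3
  H: 16/4 = 4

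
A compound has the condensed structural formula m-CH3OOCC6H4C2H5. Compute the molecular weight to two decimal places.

164.20 g/mol

Atom tally by fragment:
  benzene ring core → C:6 H:6
  (− 2 ring H displaced by substituents)
  + COOCH3 → C:2 H:3 O:2
  + C2H5 → C:2 H:5
Element totals:
  C: 10
  H: 12
  O: 2
Molecular formula: C10H12O2.
  M = 10(12.011) + 12(1.008) + 2(15.999)
    = 120.110 + 12.096 + 31.998 = 164.204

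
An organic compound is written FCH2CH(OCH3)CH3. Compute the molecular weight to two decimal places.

Atom tally by fragment:
  FCH2 → C:1 H:2 F:1
  CH(OCH3) → C:2 H:4 O:1
  CH3 → C:1 H:3
Element totals:
  C: 4
  H: 9
  F: 1
  O: 1
Molecular formula: C4H9FO.
  M = 4(12.011) + 9(1.008) + 18.998 + 15.999
    = 48.044 + 9.072 + 18.998 + 15.999 = 92.113

92.11 g/mol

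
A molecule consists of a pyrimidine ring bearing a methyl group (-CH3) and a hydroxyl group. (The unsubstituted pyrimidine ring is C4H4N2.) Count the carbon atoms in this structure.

5

Atom tally by fragment:
  pyrimidine ring core → C:4 H:4 N:2
  (− 2 ring H displaced by substituents)
  + CH3 → C:1 H:3
  + OH → O:1 H:1
Element totals:
  C: 5
  H: 6
  N: 2
  O: 1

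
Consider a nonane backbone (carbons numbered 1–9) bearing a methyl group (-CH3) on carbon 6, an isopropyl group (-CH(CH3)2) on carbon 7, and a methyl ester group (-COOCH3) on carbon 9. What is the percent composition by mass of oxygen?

Atom tally by fragment:
  CH3 → C:1 H:3
  CH2 → C:1 H:2
  CH2 → C:1 H:2
  CH2 → C:1 H:2
  CH2 → C:1 H:2
  CH(CH3) → C:2 H:4
  CH(CH(CH3)2) → C:4 H:8
  CH2 → C:1 H:2
  CH2COOCH3 → C:3 H:5 O:2
Element totals:
  C: 15
  H: 30
  O: 2
Molecular formula: C15H30O2.
Molar mass = 242.403 g/mol.
Mass from O: 2 × 15.999 = 31.998 g/mol.
%O = 31.998 / 242.403 × 100 = 13.20%.

13.20%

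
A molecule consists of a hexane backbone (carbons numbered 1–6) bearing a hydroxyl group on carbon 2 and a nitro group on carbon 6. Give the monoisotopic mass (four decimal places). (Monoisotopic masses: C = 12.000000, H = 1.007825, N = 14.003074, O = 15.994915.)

Atom tally by fragment:
  CH3 → C:1 H:3
  CH(OH) → C:1 H:2 O:1
  CH2 → C:1 H:2
  CH2 → C:1 H:2
  CH2 → C:1 H:2
  CH2NO2 → C:1 H:2 N:1 O:2
Element totals:
  C: 6
  H: 13
  N: 1
  O: 3
Molecular formula: C6H13NO3.
  M = 6(12.0) + 13(1.007825) + 14.003074 + 3(15.994915)
    = 72.000000 + 13.101725 + 14.003074 + 47.984745 = 147.089544

147.0895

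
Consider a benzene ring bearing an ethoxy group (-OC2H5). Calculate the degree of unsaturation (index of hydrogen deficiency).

Atom tally by fragment:
  benzene ring core → C:6 H:6
  (− 1 ring H displaced by substituents)
  + OC2H5 → C:2 H:5 O:1
Element totals:
  C: 8
  H: 10
  O: 1
Molecular formula: C8H10O.
DoU = (2C + 2 + N − H − X) / 2 = (2·8 + 2 + 0 − 10 − 0) / 2 = 4.

4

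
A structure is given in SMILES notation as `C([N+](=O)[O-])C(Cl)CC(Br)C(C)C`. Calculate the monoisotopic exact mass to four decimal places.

256.9818

Atom tally by fragment:
  O2NCH2 → C:1 H:2 N:1 O:2
  CH(Cl) → C:1 H:1 Cl:1
  CH2 → C:1 H:2
  CH(Br) → C:1 H:1 Br:1
  CH(CH3) → C:2 H:4
  CH3 → C:1 H:3
Element totals:
  C: 7
  H: 13
  Br: 1
  Cl: 1
  N: 1
  O: 2
Molecular formula: C7H13BrClNO2.
  M = 7(12.0) + 13(1.007825) + 78.918338 + 34.968853 + 14.003074 + 2(15.994915)
    = 84.000000 + 13.101725 + 78.918338 + 34.968853 + 14.003074 + 31.989830 = 256.981820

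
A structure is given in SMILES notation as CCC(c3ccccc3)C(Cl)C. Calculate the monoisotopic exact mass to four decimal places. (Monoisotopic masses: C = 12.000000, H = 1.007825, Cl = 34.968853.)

182.0862

Atom tally by fragment:
  CH3 → C:1 H:3
  CH2 → C:1 H:2
  CH(C6H5) → C:7 H:6
  CH(Cl) → C:1 H:1 Cl:1
  CH3 → C:1 H:3
Element totals:
  C: 11
  H: 15
  Cl: 1
Molecular formula: C11H15Cl.
  M = 11(12.0) + 15(1.007825) + 34.968853
    = 132.000000 + 15.117375 + 34.968853 = 182.086228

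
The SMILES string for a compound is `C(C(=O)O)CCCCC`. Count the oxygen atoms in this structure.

2

Atom tally by fragment:
  HOOCCH2 → C:2 H:3 O:2
  CH2 → C:1 H:2
  CH2 → C:1 H:2
  CH2 → C:1 H:2
  CH2 → C:1 H:2
  CH3 → C:1 H:3
Element totals:
  C: 7
  H: 14
  O: 2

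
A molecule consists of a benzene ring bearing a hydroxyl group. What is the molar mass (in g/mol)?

Atom tally by fragment:
  benzene ring core → C:6 H:6
  (− 1 ring H displaced by substituents)
  + OH → O:1 H:1
Element totals:
  C: 6
  H: 6
  O: 1
Molecular formula: C6H6O.
  M = 6(12.011) + 6(1.008) + 15.999
    = 72.066 + 6.048 + 15.999 = 94.113

94.11 g/mol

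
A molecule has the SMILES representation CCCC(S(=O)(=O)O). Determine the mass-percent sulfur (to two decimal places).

Atom tally by fragment:
  CH3 → C:1 H:3
  CH2 → C:1 H:2
  CH2 → C:1 H:2
  CH2SO3H → C:1 H:3 S:1 O:3
Element totals:
  C: 4
  H: 10
  O: 3
  S: 1
Molecular formula: C4H10O3S.
Molar mass = 138.181 g/mol.
Mass from S: 1 × 32.06 = 32.060 g/mol.
%S = 32.060 / 138.181 × 100 = 23.20%.

23.20%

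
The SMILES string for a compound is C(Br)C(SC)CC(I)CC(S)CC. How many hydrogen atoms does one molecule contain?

Atom tally by fragment:
  BrCH2 → C:1 H:2 Br:1
  CH(SCH3) → C:2 H:4 S:1
  CH2 → C:1 H:2
  CH(I) → C:1 H:1 I:1
  CH2 → C:1 H:2
  CH(SH) → C:1 H:2 S:1
  CH2 → C:1 H:2
  CH3 → C:1 H:3
Element totals:
  C: 9
  H: 18
  Br: 1
  I: 1
  S: 2

18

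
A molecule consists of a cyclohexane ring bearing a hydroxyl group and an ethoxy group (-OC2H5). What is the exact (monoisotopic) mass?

144.1150

Atom tally by fragment:
  cyclohexane ring core → C:6 H:12
  (− 2 ring H displaced by substituents)
  + OH → O:1 H:1
  + OC2H5 → C:2 H:5 O:1
Element totals:
  C: 8
  H: 16
  O: 2
Molecular formula: C8H16O2.
  M = 8(12.0) + 16(1.007825) + 2(15.994915)
    = 96.000000 + 16.125200 + 31.989830 = 144.115030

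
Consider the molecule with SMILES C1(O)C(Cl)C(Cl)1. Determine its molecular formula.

C3H4Cl2O

Atom tally by fragment:
  cyclopropane ring core → C:3 H:6
  (− 3 ring H displaced by substituents)
  + OH → O:1 H:1
  + Cl → Cl:1
  + Cl → Cl:1
Element totals:
  C: 3
  H: 4
  Cl: 2
  O: 1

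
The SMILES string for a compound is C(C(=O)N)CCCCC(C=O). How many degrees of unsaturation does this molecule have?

2

Atom tally by fragment:
  H2NOCCH2 → C:2 H:4 O:1 N:1
  CH2 → C:1 H:2
  CH2 → C:1 H:2
  CH2 → C:1 H:2
  CH2 → C:1 H:2
  CH2CHO → C:2 H:3 O:1
Element totals:
  C: 8
  H: 15
  N: 1
  O: 2
Molecular formula: C8H15NO2.
DoU = (2C + 2 + N − H − X) / 2 = (2·8 + 2 + 1 − 15 − 0) / 2 = 2.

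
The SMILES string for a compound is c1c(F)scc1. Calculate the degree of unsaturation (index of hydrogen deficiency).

3

Atom tally by fragment:
  thiophene ring core → C:4 H:4 S:1
  (− 1 ring H displaced by substituents)
  + F → F:1
Element totals:
  C: 4
  H: 3
  F: 1
  S: 1
Molecular formula: C4H3FS.
DoU = (2C + 2 + N − H − X) / 2 = (2·4 + 2 + 0 − 3 − 1) / 2 = 3.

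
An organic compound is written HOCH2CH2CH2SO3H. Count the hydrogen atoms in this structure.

Element totals:
  C: 3
  H: 8
  O: 4
  S: 1

8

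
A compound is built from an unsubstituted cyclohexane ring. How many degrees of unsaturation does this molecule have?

1

Atom tally by fragment:
  cyclohexane ring core → C:6 H:12
Element totals:
  C: 6
  H: 12
Molecular formula: C6H12.
DoU = (2C + 2 + N − H − X) / 2 = (2·6 + 2 + 0 − 12 − 0) / 2 = 1.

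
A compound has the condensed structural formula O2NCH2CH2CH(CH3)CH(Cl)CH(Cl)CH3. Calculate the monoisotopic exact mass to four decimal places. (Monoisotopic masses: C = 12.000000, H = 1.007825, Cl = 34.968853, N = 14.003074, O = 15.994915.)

Element totals:
  C: 7
  H: 13
  Cl: 2
  N: 1
  O: 2
Molecular formula: C7H13Cl2NO2.
  M = 7(12.0) + 13(1.007825) + 2(34.968853) + 14.003074 + 2(15.994915)
    = 84.000000 + 13.101725 + 69.937706 + 14.003074 + 31.989830 = 213.032335

213.0323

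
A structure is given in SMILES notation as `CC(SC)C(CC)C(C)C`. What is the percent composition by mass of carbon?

67.43%

Atom tally by fragment:
  CH3 → C:1 H:3
  CH(SCH3) → C:2 H:4 S:1
  CH(C2H5) → C:3 H:6
  CH(CH3) → C:2 H:4
  CH3 → C:1 H:3
Element totals:
  C: 9
  H: 20
  S: 1
Molecular formula: C9H20S.
Molar mass = 160.319 g/mol.
Mass from C: 9 × 12.011 = 108.099 g/mol.
%C = 108.099 / 160.319 × 100 = 67.43%.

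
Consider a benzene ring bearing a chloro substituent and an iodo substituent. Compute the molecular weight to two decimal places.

238.45 g/mol

Atom tally by fragment:
  benzene ring core → C:6 H:6
  (− 2 ring H displaced by substituents)
  + Cl → Cl:1
  + I → I:1
Element totals:
  C: 6
  H: 4
  Cl: 1
  I: 1
Molecular formula: C6H4ClI.
  M = 6(12.011) + 4(1.008) + 35.45 + 126.904
    = 72.066 + 4.032 + 35.450 + 126.904 = 238.452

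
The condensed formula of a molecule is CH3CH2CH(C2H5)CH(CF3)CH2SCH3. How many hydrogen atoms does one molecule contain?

17

Atom tally by fragment:
  CH3 → C:1 H:3
  CH2 → C:1 H:2
  CH(C2H5) → C:3 H:6
  CH(CF3) → C:2 H:1 F:3
  CH2SCH3 → C:2 H:5 S:1
Element totals:
  C: 9
  H: 17
  F: 3
  S: 1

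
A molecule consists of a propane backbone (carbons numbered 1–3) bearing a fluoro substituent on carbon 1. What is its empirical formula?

C3H7F

Atom tally by fragment:
  FCH2 → C:1 H:2 F:1
  CH2 → C:1 H:2
  CH3 → C:1 H:3
Element totals:
  C: 3
  H: 7
  F: 1
Molecular formula: C3H7F.
gcd of subscripts (3, 1, 7) = 1, so the empirical formula equals the molecular formula.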